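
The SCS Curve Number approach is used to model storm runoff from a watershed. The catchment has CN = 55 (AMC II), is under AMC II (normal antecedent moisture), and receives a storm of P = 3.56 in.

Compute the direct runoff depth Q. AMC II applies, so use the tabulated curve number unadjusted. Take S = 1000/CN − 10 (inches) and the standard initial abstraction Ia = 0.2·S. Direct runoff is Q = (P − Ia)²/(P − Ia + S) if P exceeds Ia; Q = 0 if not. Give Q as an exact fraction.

CN(II) = 55; AMC II needs no correction.
Retention S: 1000/CN − 10 with CN=55.000 → S = 90/11 ≈ 8.182 in
Ia = 0.2·(90/11) = 18/11 in ≈ 1.636 in
P − Ia = 3.560 − 1.636 = 529/275 ≈ 1.924 in (> 0, runoff occurs)
Q: (529/275)² ÷ (2779/275) = 279841/764225 in (≈ 0.366 in)

Q = 279841/764225 in ≈ 0.366 in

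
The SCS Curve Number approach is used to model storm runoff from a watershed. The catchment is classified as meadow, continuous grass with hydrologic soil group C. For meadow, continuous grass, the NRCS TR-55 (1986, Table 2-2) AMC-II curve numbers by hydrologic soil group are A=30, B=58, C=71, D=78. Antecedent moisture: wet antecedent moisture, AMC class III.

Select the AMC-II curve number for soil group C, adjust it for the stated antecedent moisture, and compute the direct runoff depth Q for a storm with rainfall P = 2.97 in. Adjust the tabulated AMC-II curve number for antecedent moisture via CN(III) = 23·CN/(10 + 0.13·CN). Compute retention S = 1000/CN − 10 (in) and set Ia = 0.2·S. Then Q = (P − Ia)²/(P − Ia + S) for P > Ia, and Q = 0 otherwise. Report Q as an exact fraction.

NRCS table: meadow, continuous grass, soil group C → CN(II) = 71
Adjust CN=71 to AMC III: 23·71/(10 + 0.13·71) → 1633 ÷ (1923/100) = 163300/1923 ≈ 84.919
Retention S: 1000/CN − 10 with CN=84.919 → S = 2900/1633 ≈ 1.776 in
Ia = 0.2S: 0.2·1.776 = 0.355 in (exactly 580/1633)
Since P=2.970 > Ia=0.355: effective rainfall P−Ia = 427001/163300 in
Runoff Q = (P−Ia)²/(P−Ia+S) = (2.615)²/(2.615+1.776) = 182329854001/117086263300 ≈ 1.557 in

Q = 182329854001/117086263300 in ≈ 1.557 in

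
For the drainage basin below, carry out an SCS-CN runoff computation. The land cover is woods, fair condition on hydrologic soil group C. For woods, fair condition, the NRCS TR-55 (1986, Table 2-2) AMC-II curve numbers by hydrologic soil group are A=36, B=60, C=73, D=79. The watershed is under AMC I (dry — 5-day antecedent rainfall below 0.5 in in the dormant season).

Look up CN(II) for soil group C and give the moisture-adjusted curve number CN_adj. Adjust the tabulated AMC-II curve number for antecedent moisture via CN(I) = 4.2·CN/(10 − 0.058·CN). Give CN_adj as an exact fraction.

NRCS table: woods, fair condition, soil group C → CN(II) = 73
CN(I) from CN(II)=73: (4.2·73)/(10 − 0.058·73) = 51100/961 ≈ 53.174

CN_adj = 51100/961 ≈ 53.174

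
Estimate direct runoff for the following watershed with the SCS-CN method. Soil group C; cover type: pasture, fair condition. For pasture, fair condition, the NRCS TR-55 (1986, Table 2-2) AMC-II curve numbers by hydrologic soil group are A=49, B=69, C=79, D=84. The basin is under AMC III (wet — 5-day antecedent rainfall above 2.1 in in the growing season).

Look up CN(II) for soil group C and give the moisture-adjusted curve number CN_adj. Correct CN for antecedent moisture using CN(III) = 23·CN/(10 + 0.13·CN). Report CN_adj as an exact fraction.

CN_adj = 181700/2027 ≈ 89.640

NRCS table: pasture, fair condition, soil group C → CN(II) = 79
CN(III) from CN(II)=79: (23·79)/(10 + 0.13·79) = 181700/2027 ≈ 89.640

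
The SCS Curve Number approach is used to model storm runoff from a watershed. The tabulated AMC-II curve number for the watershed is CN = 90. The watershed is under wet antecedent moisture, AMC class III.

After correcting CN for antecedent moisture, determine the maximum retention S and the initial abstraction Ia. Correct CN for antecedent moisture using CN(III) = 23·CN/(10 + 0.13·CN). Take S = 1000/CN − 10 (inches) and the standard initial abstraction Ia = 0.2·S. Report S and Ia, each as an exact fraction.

S = 100/207 in ≈ 0.483 in; Ia = 20/207 in ≈ 0.097 in

Adjust CN=90 to AMC III: 23·90/(10 + 0.13·90) → 2070 ÷ (217/10) = 20700/217 ≈ 95.392
Retention S: 1000/CN − 10 with CN=95.392 → S = 100/207 ≈ 0.483 in
Ia = 0.2·(100/207) = 20/207 in ≈ 0.097 in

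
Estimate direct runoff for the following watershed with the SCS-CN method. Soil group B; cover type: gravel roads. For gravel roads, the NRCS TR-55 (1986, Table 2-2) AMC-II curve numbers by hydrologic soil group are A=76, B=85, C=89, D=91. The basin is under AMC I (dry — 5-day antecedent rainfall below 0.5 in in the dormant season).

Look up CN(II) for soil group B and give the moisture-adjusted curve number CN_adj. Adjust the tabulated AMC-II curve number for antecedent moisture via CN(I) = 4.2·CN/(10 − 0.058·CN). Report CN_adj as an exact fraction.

CN_adj = 11900/169 ≈ 70.414

NRCS table: gravel roads, soil group B → CN(II) = 85
Dry (AMC I): CN(I) = 4.2·85/(10 − 0.058·85) = 357/(507/100) = 11900/169 ≈ 70.414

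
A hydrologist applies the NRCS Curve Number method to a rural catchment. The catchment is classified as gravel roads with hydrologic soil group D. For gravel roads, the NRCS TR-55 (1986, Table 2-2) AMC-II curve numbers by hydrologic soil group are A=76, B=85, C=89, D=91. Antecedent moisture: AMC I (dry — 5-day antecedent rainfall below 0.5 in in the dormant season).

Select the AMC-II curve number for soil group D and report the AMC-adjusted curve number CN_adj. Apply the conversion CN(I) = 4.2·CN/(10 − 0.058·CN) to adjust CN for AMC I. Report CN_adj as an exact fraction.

NRCS table: gravel roads, soil group D → CN(II) = 91
Dry (AMC I): CN(I) = 4.2·91/(10 − 0.058·91) = (1911/5)/(2361/500) = 63700/787 ≈ 80.940

CN_adj = 63700/787 ≈ 80.940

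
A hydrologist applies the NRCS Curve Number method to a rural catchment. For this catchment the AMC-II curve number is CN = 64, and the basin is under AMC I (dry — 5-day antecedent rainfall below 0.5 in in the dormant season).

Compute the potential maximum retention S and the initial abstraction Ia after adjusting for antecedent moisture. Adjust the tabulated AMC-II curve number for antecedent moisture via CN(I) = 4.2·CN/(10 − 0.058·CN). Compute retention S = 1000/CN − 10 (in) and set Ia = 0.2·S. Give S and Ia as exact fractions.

S = 375/28 in ≈ 13.393 in; Ia = 75/28 in ≈ 2.679 in

CN(I) from CN(II)=64: (4.2·64)/(10 − 0.058·64) = 5600/131 ≈ 42.748
S = 1000/(5600/131) − 10 = 375/28 in ≈ 13.393 in
Initial abstraction Ia = S/5 = (375/28)/5 = 75/28 ≈ 2.679 in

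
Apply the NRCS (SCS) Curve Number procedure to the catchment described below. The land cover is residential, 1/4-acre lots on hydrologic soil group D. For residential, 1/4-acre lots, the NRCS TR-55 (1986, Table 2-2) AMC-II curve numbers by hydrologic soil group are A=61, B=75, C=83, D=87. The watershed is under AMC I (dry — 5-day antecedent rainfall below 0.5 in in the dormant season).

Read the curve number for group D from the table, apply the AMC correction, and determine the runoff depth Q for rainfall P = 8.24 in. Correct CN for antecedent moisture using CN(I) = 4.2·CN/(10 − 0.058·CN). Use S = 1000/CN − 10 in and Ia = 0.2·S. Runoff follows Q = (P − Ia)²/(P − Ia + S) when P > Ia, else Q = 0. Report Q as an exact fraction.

Q = 59120537522/11564042175 in ≈ 5.112 in

NRCS table: residential, 1/4-acre lots, soil group D → CN(II) = 87
Dry (AMC I): CN(I) = 4.2·87/(10 − 0.058·87) = (1827/5)/(2477/500) = 182700/2477 ≈ 73.759
S = 1000/(182700/2477) − 10 = 6500/1827 in ≈ 3.558 in
Ia = 0.2S: 0.2·3.558 = 0.712 in (exactly 1300/1827)
P − Ia = 8.240 − 0.712 = 343862/45675 ≈ 7.528 in (> 0, runoff occurs)
Q: (343862/45675)² ÷ (506362/45675) = 59120537522/11564042175 in (≈ 5.112 in)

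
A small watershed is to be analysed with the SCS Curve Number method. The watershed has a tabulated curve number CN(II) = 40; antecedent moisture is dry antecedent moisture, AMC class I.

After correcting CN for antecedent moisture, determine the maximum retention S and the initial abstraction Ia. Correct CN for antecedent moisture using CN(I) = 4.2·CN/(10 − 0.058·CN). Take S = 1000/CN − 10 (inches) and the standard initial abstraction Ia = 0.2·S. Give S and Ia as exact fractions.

S = 250/7 in ≈ 35.714 in; Ia = 50/7 in ≈ 7.143 in

CN(I) from CN(II)=40: (4.2·40)/(10 − 0.058·40) = 175/8 ≈ 21.875
Max retention: S = 1000/(175/8) − 10 = 250/7 in (≈ 35.714 in)
Ia = 0.2S: 0.2·35.714 = 7.143 in (exactly 50/7)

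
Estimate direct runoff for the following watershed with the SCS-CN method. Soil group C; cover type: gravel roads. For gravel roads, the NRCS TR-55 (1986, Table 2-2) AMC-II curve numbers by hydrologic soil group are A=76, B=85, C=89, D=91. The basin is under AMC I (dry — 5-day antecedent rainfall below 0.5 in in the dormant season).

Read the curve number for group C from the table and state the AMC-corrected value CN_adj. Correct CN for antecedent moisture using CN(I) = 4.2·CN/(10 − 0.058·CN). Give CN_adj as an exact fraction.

NRCS table: gravel roads, soil group C → CN(II) = 89
CN(I) from CN(II)=89: (4.2·89)/(10 − 0.058·89) = 186900/2419 ≈ 77.263

CN_adj = 186900/2419 ≈ 77.263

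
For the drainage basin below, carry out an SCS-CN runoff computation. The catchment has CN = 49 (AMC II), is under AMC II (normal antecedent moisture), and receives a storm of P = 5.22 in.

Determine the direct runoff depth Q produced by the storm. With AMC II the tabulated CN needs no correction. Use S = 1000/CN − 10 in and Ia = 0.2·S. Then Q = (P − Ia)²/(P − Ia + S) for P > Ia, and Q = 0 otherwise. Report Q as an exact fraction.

AMC II — tabulated CN = 49 applies directly.
S = 1000/49 − 10 = 510/49 in ≈ 10.408 in
Ia = 0.2S: 0.2·10.408 = 2.082 in (exactly 102/49)
Excess rainfall: 5.220 − 2.082 = 3.138 in; P > Ia so Q > 0
Q = (7689/2450)²/((7689/2450) + 510/49) = (59120721/6002500)/(33189/2450) = 19706907/27104350 in ≈ 0.727 in

Q = 19706907/27104350 in ≈ 0.727 in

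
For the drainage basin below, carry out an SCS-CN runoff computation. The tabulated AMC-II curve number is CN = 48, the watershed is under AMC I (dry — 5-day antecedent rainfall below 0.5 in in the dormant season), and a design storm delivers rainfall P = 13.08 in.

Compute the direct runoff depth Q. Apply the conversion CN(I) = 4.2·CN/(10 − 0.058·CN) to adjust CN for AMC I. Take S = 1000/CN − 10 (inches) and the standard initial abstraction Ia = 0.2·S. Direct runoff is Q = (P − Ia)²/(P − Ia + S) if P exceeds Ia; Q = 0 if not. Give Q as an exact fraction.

CN(I) from CN(II)=48: (4.2·48)/(10 − 0.058·48) = 12600/451 ≈ 27.938
Retention S: 1000/CN − 10 with CN=27.938 → S = 1625/63 ≈ 25.794 in
Ia = 0.2·(1625/63) = 325/63 in ≈ 5.159 in
Since P=13.080 > Ia=5.159: effective rainfall P−Ia = 12476/1575 in
Runoff Q = (P−Ia)²/(P−Ia+S) = (7.921)²/(7.921+25.794) = 155650576/83634075 ≈ 1.861 in

Q = 155650576/83634075 in ≈ 1.861 in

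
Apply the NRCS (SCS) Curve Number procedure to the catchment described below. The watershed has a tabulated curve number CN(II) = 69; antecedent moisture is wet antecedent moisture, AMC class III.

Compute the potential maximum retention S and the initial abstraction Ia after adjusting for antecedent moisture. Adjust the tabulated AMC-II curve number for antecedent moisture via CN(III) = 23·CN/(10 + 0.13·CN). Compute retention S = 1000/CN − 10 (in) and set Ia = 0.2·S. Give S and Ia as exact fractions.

S = 3100/1587 in ≈ 1.953 in; Ia = 620/1587 in ≈ 0.391 in

Adjust CN=69 to AMC III: 23·69/(10 + 0.13·69) → 1587 ÷ (1897/100) = 158700/1897 ≈ 83.658
S = 1000/(158700/1897) − 10 = 3100/1587 in ≈ 1.953 in
Initial abstraction Ia = S/5 = (3100/1587)/5 = 620/1587 ≈ 0.391 in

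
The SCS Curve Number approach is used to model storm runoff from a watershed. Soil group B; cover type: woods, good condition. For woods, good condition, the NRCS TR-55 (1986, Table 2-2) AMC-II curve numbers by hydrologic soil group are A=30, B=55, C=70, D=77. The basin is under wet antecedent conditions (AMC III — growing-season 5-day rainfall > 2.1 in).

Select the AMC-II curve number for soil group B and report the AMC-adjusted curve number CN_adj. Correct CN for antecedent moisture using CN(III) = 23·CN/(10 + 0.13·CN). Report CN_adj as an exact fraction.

NRCS table: woods, good condition, soil group B → CN(II) = 55
CN(III) from CN(II)=55: (23·55)/(10 + 0.13·55) = 25300/343 ≈ 73.761

CN_adj = 25300/343 ≈ 73.761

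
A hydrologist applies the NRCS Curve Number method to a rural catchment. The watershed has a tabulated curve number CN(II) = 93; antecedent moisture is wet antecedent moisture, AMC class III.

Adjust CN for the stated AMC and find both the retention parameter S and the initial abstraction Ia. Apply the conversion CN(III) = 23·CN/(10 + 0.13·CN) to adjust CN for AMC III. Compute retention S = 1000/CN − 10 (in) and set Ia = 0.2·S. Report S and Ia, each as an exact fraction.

S = 700/2139 in ≈ 0.327 in; Ia = 140/2139 in ≈ 0.065 in

CN(III) from CN(II)=93: (23·93)/(10 + 0.13·93) = 213900/2209 ≈ 96.831
Max retention: S = 1000/(213900/2209) − 10 = 700/2139 in (≈ 0.327 in)
Initial abstraction Ia = S/5 = (700/2139)/5 = 140/2139 ≈ 0.065 in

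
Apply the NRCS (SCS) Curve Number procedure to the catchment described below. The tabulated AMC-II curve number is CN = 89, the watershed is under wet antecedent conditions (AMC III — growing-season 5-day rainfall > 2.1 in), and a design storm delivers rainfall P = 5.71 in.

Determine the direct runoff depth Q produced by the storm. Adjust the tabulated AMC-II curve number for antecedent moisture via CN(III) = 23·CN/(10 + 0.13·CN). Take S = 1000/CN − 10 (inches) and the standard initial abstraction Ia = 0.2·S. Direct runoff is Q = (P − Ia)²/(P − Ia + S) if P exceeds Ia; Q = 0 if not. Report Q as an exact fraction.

Q = 1315235104569/257274533900 in ≈ 5.112 in

Wet (AMC III): CN(III) = 23·89/(10 + 0.13·89) = 2047/(2157/100) = 204700/2157 ≈ 94.900
Retention S: 1000/CN − 10 with CN=94.900 → S = 1100/2047 ≈ 0.537 in
Initial abstraction Ia = S/5 = (1100/2047)/5 = 220/2047 ≈ 0.107 in
Excess rainfall: 5.710 − 0.107 = 5.603 in; P > Ia so Q > 0
Q = (1146837/204700)²/((1146837/204700) + 1100/2047) = (1315235104569/41902090000)/(1256837/204700) = 1315235104569/257274533900 in ≈ 5.112 in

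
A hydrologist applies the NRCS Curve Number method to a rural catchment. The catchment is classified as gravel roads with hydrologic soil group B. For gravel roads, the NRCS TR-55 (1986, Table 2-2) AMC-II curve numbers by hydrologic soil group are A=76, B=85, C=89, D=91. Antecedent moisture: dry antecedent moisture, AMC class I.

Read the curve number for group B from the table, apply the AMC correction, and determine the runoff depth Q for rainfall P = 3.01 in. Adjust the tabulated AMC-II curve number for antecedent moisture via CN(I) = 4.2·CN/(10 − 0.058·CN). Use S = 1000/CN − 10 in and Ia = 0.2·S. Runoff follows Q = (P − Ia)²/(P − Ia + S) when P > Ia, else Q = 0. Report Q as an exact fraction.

NRCS table: gravel roads, soil group B → CN(II) = 85
CN(I) from CN(II)=85: (4.2·85)/(10 − 0.058·85) = 11900/169 ≈ 70.414
Max retention: S = 1000/(11900/169) − 10 = 500/119 in (≈ 4.202 in)
Ia = 0.2·(500/119) = 100/119 in ≈ 0.840 in
Excess rainfall: 3.010 − 0.840 = 2.170 in; P > Ia so Q > 0
Q: (25819/11900)² ÷ (75819/11900) = 666620761/902246100 in (≈ 0.739 in)

Q = 666620761/902246100 in ≈ 0.739 in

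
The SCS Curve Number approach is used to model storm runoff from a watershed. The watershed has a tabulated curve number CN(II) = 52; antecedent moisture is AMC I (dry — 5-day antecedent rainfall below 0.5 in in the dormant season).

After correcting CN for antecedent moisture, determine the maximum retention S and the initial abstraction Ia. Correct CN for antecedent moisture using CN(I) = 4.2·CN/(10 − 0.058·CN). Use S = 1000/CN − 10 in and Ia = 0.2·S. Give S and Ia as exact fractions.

S = 2000/91 in ≈ 21.978 in; Ia = 400/91 in ≈ 4.396 in

CN(I) from CN(II)=52: (4.2·52)/(10 − 0.058·52) = 9100/291 ≈ 31.271
Max retention: S = 1000/(9100/291) − 10 = 2000/91 in (≈ 21.978 in)
Initial abstraction Ia = S/5 = (2000/91)/5 = 400/91 ≈ 4.396 in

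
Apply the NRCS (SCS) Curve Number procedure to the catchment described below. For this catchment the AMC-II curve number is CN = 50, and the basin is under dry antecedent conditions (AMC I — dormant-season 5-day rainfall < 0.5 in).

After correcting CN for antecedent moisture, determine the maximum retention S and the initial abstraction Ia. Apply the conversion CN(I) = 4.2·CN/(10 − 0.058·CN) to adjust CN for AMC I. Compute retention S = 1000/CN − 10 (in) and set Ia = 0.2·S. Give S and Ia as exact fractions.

Dry (AMC I): CN(I) = 4.2·50/(10 − 0.058·50) = 210/(71/10) = 2100/71 ≈ 29.577
S = 1000/(2100/71) − 10 = 500/21 in ≈ 23.810 in
Ia = 0.2·(500/21) = 100/21 in ≈ 4.762 in

S = 500/21 in ≈ 23.810 in; Ia = 100/21 in ≈ 4.762 in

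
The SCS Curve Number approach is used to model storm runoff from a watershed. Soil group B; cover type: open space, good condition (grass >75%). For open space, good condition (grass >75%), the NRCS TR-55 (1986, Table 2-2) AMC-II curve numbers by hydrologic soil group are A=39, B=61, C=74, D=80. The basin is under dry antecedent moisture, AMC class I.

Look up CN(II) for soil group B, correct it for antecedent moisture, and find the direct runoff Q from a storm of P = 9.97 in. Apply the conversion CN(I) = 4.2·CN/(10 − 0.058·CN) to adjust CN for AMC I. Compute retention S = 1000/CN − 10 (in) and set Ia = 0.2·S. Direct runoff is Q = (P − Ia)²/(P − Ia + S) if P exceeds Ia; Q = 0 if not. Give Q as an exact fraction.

Q = 87449726961/40382201300 in ≈ 2.166 in

NRCS table: open space, good condition (grass >75%), soil group B → CN(II) = 61
Adjust CN=61 to AMC I: 4.2·61/(10 − 0.058·61) → (1281/5) ÷ (3231/500) = 42700/1077 ≈ 39.647
Max retention: S = 1000/(42700/1077) − 10 = 6500/427 in (≈ 15.222 in)
Ia = 0.2·(6500/427) = 1300/427 in ≈ 3.044 in
Since P=9.970 > Ia=3.044: effective rainfall P−Ia = 295719/42700 in
Q: (295719/42700)² ÷ (945719/42700) = 87449726961/40382201300 in (≈ 2.166 in)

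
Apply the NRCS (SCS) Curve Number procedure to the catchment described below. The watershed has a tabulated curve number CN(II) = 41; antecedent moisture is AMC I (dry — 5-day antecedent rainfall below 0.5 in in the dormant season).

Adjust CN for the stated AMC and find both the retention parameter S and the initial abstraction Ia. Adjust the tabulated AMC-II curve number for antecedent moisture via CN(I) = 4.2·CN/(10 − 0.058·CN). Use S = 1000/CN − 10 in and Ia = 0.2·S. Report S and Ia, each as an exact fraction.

Adjust CN=41 to AMC I: 4.2·41/(10 − 0.058·41) → (861/5) ÷ (3811/500) = 86100/3811 ≈ 22.592
Max retention: S = 1000/(86100/3811) − 10 = 29500/861 in (≈ 34.262 in)
Ia = 0.2·(29500/861) = 5900/861 in ≈ 6.852 in

S = 29500/861 in ≈ 34.262 in; Ia = 5900/861 in ≈ 6.852 in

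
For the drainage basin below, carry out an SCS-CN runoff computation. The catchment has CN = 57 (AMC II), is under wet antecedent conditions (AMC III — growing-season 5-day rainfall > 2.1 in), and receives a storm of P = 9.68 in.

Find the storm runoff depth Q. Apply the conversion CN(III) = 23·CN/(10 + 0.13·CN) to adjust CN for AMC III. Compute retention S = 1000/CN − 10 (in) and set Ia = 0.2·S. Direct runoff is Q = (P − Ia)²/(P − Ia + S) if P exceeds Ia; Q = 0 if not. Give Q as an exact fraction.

Q = 43737580322/6608456025 in ≈ 6.618 in

Adjust CN=57 to AMC III: 23·57/(10 + 0.13·57) → 1311 ÷ (1741/100) = 131100/1741 ≈ 75.302
Max retention: S = 1000/(131100/1741) − 10 = 4300/1311 in (≈ 3.280 in)
Ia = 0.2S: 0.2·3.280 = 0.656 in (exactly 860/1311)
Since P=9.680 > Ia=0.656: effective rainfall P−Ia = 295762/32775 in
Runoff Q = (P−Ia)²/(P−Ia+S) = (9.024)²/(9.024+3.280) = 43737580322/6608456025 ≈ 6.618 in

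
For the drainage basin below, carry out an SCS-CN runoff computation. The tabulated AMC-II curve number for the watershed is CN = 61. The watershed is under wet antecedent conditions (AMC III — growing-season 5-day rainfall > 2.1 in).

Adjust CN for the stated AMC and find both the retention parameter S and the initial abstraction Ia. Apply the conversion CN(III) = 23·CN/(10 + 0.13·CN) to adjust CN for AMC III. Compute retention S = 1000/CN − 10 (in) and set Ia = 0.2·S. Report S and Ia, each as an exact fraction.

S = 3900/1403 in ≈ 2.780 in; Ia = 780/1403 in ≈ 0.556 in

Wet (AMC III): CN(III) = 23·61/(10 + 0.13·61) = 1403/(1793/100) = 140300/1793 ≈ 78.249
S = 1000/(140300/1793) − 10 = 3900/1403 in ≈ 2.780 in
Ia = 0.2S: 0.2·2.780 = 0.556 in (exactly 780/1403)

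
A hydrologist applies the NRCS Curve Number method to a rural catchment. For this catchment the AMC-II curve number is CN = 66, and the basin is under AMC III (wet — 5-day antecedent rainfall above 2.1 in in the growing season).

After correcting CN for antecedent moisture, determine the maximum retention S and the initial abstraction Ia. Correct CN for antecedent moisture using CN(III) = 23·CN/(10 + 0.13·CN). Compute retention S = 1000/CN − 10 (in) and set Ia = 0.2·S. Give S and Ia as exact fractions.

Adjust CN=66 to AMC III: 23·66/(10 + 0.13·66) → 1518 ÷ (929/50) = 75900/929 ≈ 81.701
Max retention: S = 1000/(75900/929) − 10 = 1700/759 in (≈ 2.240 in)
Ia = 0.2S: 0.2·2.240 = 0.448 in (exactly 340/759)

S = 1700/759 in ≈ 2.240 in; Ia = 340/759 in ≈ 0.448 in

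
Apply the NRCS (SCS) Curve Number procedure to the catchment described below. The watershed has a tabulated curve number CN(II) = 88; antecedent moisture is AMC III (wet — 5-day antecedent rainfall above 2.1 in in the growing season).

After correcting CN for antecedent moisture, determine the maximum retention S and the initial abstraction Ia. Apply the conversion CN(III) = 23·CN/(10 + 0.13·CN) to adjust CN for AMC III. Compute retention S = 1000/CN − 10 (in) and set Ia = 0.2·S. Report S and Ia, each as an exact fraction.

S = 150/253 in ≈ 0.593 in; Ia = 30/253 in ≈ 0.119 in

Wet (AMC III): CN(III) = 23·88/(10 + 0.13·88) = 2024/(536/25) = 6325/67 ≈ 94.403
Retention S: 1000/CN − 10 with CN=94.403 → S = 150/253 ≈ 0.593 in
Initial abstraction Ia = S/5 = (150/253)/5 = 30/253 ≈ 0.119 in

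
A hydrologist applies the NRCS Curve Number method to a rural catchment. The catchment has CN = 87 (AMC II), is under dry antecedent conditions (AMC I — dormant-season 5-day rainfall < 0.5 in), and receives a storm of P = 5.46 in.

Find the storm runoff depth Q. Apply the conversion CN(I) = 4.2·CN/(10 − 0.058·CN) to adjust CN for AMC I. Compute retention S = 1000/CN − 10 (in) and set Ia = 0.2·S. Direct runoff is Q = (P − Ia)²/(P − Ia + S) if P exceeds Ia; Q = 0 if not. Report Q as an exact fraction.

Adjust CN=87 to AMC I: 4.2·87/(10 − 0.058·87) → (1827/5) ÷ (2477/500) = 182700/2477 ≈ 73.759
Retention S: 1000/CN − 10 with CN=73.759 → S = 6500/1827 ≈ 3.558 in
Initial abstraction Ia = S/5 = (6500/1827)/5 = 1300/1827 ≈ 0.712 in
P − Ia = 5.460 − 0.712 = 433771/91350 ≈ 4.748 in (> 0, runoff occurs)
Q = (433771/91350)²/((433771/91350) + 6500/1827) = (188157280441/8344822500)/(758771/91350) = 14473636957/5331825450 in ≈ 2.715 in

Q = 14473636957/5331825450 in ≈ 2.715 in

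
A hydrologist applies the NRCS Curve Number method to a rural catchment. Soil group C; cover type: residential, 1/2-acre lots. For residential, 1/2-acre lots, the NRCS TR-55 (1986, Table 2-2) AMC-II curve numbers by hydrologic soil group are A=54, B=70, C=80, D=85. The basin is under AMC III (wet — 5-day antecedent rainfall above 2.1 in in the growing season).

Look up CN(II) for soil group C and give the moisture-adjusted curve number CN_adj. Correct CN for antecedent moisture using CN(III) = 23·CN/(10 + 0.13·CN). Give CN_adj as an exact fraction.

CN_adj = 4600/51 ≈ 90.196

NRCS table: residential, 1/2-acre lots, soil group C → CN(II) = 80
CN(III) from CN(II)=80: (23·80)/(10 + 0.13·80) = 4600/51 ≈ 90.196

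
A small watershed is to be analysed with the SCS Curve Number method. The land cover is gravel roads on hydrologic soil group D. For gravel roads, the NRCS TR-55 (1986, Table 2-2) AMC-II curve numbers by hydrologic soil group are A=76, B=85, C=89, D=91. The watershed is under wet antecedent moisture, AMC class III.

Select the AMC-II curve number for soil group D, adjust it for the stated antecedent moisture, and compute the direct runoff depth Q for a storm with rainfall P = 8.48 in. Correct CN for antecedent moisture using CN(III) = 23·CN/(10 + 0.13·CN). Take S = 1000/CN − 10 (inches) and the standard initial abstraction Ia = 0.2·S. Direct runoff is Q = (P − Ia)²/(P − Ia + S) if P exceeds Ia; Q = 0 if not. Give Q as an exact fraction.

NRCS table: gravel roads, soil group D → CN(II) = 91
CN(III) from CN(II)=91: (23·91)/(10 + 0.13·91) = 209300/2183 ≈ 95.877
Max retention: S = 1000/(209300/2183) − 10 = 900/2093 in (≈ 0.430 in)
Ia = 0.2·(900/2093) = 180/2093 in ≈ 0.086 in
Excess rainfall: 8.480 − 0.086 = 8.394 in; P > Ia so Q > 0
Q: (439216/52325)² ÷ (461716/52325) = 48227673664/6039822425 in (≈ 7.985 in)

Q = 48227673664/6039822425 in ≈ 7.985 in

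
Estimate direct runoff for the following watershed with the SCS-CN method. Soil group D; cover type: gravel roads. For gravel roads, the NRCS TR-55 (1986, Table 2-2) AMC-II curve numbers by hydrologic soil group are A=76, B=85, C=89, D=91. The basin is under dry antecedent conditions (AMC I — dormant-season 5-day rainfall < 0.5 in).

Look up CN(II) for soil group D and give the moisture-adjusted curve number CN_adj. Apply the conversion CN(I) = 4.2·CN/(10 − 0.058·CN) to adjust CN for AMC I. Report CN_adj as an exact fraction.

CN_adj = 63700/787 ≈ 80.940

NRCS table: gravel roads, soil group D → CN(II) = 91
Adjust CN=91 to AMC I: 4.2·91/(10 − 0.058·91) → (1911/5) ÷ (2361/500) = 63700/787 ≈ 80.940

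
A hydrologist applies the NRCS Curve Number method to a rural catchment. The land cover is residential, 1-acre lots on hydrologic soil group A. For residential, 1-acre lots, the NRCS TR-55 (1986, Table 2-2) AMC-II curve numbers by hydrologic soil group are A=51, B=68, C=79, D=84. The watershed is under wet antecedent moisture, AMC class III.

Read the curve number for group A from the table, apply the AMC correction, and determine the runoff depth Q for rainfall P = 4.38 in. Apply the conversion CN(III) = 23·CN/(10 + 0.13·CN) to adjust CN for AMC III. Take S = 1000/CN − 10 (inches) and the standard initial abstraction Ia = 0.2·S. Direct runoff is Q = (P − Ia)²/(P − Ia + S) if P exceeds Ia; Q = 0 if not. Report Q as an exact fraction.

Q = 43217004769/26561822550 in ≈ 1.627 in

NRCS table: residential, 1-acre lots, soil group A → CN(II) = 51
CN(III) from CN(II)=51: (23·51)/(10 + 0.13·51) = 117300/1663 ≈ 70.535
Retention S: 1000/CN − 10 with CN=70.535 → S = 4900/1173 ≈ 4.177 in
Initial abstraction Ia = S/5 = (4900/1173)/5 = 980/1173 ≈ 0.835 in
P − Ia = 4.380 − 0.835 = 207887/58650 ≈ 3.545 in (> 0, runoff occurs)
Q: (207887/58650)² ÷ (452887/58650) = 43217004769/26561822550 in (≈ 1.627 in)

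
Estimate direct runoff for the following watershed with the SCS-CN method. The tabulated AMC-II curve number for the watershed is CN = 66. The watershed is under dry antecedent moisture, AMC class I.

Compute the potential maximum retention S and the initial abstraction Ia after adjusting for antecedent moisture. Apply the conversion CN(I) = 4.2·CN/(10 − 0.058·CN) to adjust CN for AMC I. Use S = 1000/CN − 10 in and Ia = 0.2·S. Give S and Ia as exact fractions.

Dry (AMC I): CN(I) = 4.2·66/(10 − 0.058·66) = (1386/5)/(1543/250) = 69300/1543 ≈ 44.913
Max retention: S = 1000/(69300/1543) − 10 = 8500/693 in (≈ 12.266 in)
Ia = 0.2·(8500/693) = 1700/693 in ≈ 2.453 in

S = 8500/693 in ≈ 12.266 in; Ia = 1700/693 in ≈ 2.453 in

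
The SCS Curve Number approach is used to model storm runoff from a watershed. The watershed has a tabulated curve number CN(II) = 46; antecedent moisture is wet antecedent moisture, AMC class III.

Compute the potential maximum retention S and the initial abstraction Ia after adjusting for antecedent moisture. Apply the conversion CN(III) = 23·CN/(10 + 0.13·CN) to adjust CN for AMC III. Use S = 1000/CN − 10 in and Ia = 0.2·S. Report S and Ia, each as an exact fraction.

S = 2700/529 in ≈ 5.104 in; Ia = 540/529 in ≈ 1.021 in

CN(III) from CN(II)=46: (23·46)/(10 + 0.13·46) = 52900/799 ≈ 66.208
Max retention: S = 1000/(52900/799) − 10 = 2700/529 in (≈ 5.104 in)
Initial abstraction Ia = S/5 = (2700/529)/5 = 540/529 ≈ 1.021 in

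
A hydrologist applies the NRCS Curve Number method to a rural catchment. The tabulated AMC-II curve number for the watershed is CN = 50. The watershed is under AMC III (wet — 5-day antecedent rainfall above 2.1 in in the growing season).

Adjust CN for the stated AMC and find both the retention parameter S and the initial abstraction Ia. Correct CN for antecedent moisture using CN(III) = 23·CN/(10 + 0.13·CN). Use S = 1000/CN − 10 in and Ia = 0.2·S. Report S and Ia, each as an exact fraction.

Adjust CN=50 to AMC III: 23·50/(10 + 0.13·50) → 1150 ÷ (33/2) = 2300/33 ≈ 69.697
Max retention: S = 1000/(2300/33) − 10 = 100/23 in (≈ 4.348 in)
Ia = 0.2S: 0.2·4.348 = 0.870 in (exactly 20/23)

S = 100/23 in ≈ 4.348 in; Ia = 20/23 in ≈ 0.870 in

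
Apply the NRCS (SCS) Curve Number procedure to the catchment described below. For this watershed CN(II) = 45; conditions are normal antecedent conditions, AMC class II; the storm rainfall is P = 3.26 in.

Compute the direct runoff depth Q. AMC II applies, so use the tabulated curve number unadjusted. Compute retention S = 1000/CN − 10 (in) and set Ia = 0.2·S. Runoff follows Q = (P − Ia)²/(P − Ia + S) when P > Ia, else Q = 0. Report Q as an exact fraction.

CN(II) = 45; AMC II needs no correction.
S = 1000/45 − 10 = 110/9 in ≈ 12.222 in
Initial abstraction Ia = S/5 = (110/9)/5 = 22/9 ≈ 2.444 in
Excess rainfall: 3.260 − 2.444 = 0.816 in; P > Ia so Q > 0
Runoff Q = (P−Ia)²/(P−Ia+S) = (0.816)²/(0.816+12.222) = 134689/2640150 ≈ 0.051 in

Q = 134689/2640150 in ≈ 0.051 in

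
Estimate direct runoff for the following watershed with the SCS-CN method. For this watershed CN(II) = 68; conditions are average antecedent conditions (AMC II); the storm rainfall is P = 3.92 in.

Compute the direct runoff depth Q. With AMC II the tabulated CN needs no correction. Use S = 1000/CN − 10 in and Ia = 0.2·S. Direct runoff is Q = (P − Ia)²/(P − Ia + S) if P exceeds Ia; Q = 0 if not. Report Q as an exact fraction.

Q = 801378/694025 in ≈ 1.155 in

AMC II — tabulated CN = 68 applies directly.
Max retention: S = 1000/68 − 10 = 80/17 in (≈ 4.706 in)
Initial abstraction Ia = S/5 = (80/17)/5 = 16/17 ≈ 0.941 in
Excess rainfall: 3.920 − 0.941 = 2.979 in; P > Ia so Q > 0
Q: (1266/425)² ÷ (3266/425) = 801378/694025 in (≈ 1.155 in)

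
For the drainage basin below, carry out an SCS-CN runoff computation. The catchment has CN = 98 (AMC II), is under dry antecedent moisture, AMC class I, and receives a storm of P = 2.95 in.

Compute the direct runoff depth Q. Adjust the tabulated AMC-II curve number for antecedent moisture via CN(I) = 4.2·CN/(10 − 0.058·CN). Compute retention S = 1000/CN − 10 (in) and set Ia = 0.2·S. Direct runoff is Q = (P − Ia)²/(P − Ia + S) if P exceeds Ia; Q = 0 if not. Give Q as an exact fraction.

Dry (AMC I): CN(I) = 4.2·98/(10 − 0.058·98) = (2058/5)/(1079/250) = 102900/1079 ≈ 95.366
Retention S: 1000/CN − 10 with CN=95.366 → S = 500/1029 ≈ 0.486 in
Ia = 0.2·(500/1029) = 100/1029 in ≈ 0.097 in
Since P=2.950 > Ia=0.097: effective rainfall P−Ia = 58711/20580 in
Q = (58711/20580)²/((58711/20580) + 500/1029) = (3446981521/423536400)/(68711/20580) = 3446981521/1414072380 in ≈ 2.438 in

Q = 3446981521/1414072380 in ≈ 2.438 in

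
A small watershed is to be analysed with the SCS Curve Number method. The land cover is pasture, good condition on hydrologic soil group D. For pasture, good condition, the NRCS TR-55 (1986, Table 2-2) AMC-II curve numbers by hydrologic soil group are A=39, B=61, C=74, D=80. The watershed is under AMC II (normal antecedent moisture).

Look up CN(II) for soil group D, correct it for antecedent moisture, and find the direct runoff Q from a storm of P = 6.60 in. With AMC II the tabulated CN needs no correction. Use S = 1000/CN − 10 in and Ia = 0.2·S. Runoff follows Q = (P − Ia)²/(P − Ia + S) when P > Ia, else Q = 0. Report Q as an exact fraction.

NRCS table: pasture, good condition, soil group D → CN(II) = 80
AMC II — tabulated CN = 80 applies directly.
S = 1000/80 − 10 = 5/2 in ≈ 2.500 in
Ia = 0.2S: 0.2·2.500 = 0.500 in (exactly 1/2)
Since P=6.600 > Ia=0.500: effective rainfall P−Ia = 61/10 in
Runoff Q = (P−Ia)²/(P−Ia+S) = (6.100)²/(6.100+2.500) = 3721/860 ≈ 4.327 in

Q = 3721/860 in ≈ 4.327 in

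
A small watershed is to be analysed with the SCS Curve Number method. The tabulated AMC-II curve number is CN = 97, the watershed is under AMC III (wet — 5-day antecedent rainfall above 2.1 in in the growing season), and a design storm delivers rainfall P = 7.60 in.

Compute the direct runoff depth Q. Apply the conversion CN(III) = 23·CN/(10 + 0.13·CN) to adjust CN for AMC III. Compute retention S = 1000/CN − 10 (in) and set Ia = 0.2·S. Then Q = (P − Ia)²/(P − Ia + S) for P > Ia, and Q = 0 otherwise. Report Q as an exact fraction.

Q = 3568266242/479542295 in ≈ 7.441 in

Adjust CN=97 to AMC III: 23·97/(10 + 0.13·97) → 2231 ÷ (2261/100) = 223100/2261 ≈ 98.673
Retention S: 1000/CN − 10 with CN=98.673 → S = 300/2231 ≈ 0.134 in
Ia = 0.2·(300/2231) = 60/2231 in ≈ 0.027 in
Excess rainfall: 7.600 − 0.027 = 7.573 in; P > Ia so Q > 0
Runoff Q = (P−Ia)²/(P−Ia+S) = (7.573)²/(7.573+0.134) = 3568266242/479542295 ≈ 7.441 in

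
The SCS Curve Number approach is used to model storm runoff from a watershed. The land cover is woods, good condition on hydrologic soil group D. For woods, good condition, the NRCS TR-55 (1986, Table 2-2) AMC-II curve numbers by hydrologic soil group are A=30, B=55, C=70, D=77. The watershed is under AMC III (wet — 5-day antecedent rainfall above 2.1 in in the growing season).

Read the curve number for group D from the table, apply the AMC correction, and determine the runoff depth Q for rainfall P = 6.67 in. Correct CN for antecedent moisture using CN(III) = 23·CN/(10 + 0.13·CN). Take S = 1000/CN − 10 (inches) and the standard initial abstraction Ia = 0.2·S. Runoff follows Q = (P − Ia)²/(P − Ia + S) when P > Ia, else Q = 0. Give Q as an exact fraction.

NRCS table: woods, good condition, soil group D → CN(II) = 77
Adjust CN=77 to AMC III: 23·77/(10 + 0.13·77) → 1771 ÷ (2001/100) = 7700/87 ≈ 88.506
Max retention: S = 1000/(7700/87) − 10 = 100/77 in (≈ 1.299 in)
Ia = 0.2·(100/77) = 20/77 in ≈ 0.260 in
Since P=6.670 > Ia=0.260: effective rainfall P−Ia = 49359/7700 in
Q = (49359/7700)²/((49359/7700) + 100/77) = (2436310881/59290000)/(59359/7700) = 2436310881/457064300 in ≈ 5.330 in

Q = 2436310881/457064300 in ≈ 5.330 in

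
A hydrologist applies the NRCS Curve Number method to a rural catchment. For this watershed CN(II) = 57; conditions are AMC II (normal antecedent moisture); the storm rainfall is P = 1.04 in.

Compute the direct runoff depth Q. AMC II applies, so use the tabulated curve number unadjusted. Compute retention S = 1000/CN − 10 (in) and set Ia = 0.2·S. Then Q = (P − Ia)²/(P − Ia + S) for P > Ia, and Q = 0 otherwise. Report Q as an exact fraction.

CN(II) = 57; AMC II needs no correction.
Retention S: 1000/CN − 10 with CN=57.000 → S = 430/57 ≈ 7.544 in
Initial abstraction Ia = S/5 = (430/57)/5 = 86/57 ≈ 1.509 in
P = 1.040 ≤ Ia = 1.509 in: entire storm abstracted, Q = 0.

Q = 0 in ≈ 0.000 in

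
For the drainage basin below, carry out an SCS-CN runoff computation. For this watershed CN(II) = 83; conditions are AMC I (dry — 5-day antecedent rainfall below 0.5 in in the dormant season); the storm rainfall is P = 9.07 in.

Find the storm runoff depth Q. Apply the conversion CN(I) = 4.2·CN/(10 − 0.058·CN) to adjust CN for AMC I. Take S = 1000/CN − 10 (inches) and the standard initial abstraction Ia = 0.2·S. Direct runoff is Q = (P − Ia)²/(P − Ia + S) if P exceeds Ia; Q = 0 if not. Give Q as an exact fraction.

Q = 1990641631801/394075044300 in ≈ 5.051 in

Adjust CN=83 to AMC I: 4.2·83/(10 − 0.058·83) → (1743/5) ÷ (2593/500) = 174300/2593 ≈ 67.219
Max retention: S = 1000/(174300/2593) − 10 = 8500/1743 in (≈ 4.877 in)
Ia = 0.2S: 0.2·4.877 = 0.975 in (exactly 1700/1743)
P − Ia = 9.070 − 0.975 = 1410901/174300 ≈ 8.095 in (> 0, runoff occurs)
Runoff Q = (P−Ia)²/(P−Ia+S) = (8.095)²/(8.095+4.877) = 1990641631801/394075044300 ≈ 5.051 in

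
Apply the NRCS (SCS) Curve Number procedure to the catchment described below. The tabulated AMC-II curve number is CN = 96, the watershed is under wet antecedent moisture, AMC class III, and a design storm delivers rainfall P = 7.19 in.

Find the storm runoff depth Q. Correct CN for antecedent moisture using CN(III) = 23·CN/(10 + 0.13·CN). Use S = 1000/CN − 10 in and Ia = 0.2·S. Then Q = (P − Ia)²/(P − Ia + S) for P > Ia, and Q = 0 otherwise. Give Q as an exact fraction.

Wet (AMC III): CN(III) = 23·96/(10 + 0.13·96) = 2208/(562/25) = 27600/281 ≈ 98.221
S = 1000/(27600/281) − 10 = 25/138 in ≈ 0.181 in
Initial abstraction Ia = S/5 = (25/138)/5 = 5/138 ≈ 0.036 in
P − Ia = 7.190 − 0.036 = 49361/6900 ≈ 7.154 in (> 0, runoff occurs)
Q: (49361/6900)² ÷ (50611/6900) = 2436508321/349215900 in (≈ 6.977 in)

Q = 2436508321/349215900 in ≈ 6.977 in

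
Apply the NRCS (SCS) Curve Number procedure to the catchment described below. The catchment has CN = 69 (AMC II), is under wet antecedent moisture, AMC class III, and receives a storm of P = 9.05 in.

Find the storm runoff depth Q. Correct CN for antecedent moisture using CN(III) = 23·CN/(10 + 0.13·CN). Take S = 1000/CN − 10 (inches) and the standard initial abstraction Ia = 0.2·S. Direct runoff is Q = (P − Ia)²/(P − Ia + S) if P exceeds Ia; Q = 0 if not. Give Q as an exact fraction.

Q = 75540873409/10691523780 in ≈ 7.065 in

Adjust CN=69 to AMC III: 23·69/(10 + 0.13·69) → 1587 ÷ (1897/100) = 158700/1897 ≈ 83.658
Max retention: S = 1000/(158700/1897) − 10 = 3100/1587 in (≈ 1.953 in)
Ia = 0.2S: 0.2·1.953 = 0.391 in (exactly 620/1587)
P − Ia = 9.050 − 0.391 = 274847/31740 ≈ 8.659 in (> 0, runoff occurs)
Runoff Q = (P−Ia)²/(P−Ia+S) = (8.659)²/(8.659+1.953) = 75540873409/10691523780 ≈ 7.065 in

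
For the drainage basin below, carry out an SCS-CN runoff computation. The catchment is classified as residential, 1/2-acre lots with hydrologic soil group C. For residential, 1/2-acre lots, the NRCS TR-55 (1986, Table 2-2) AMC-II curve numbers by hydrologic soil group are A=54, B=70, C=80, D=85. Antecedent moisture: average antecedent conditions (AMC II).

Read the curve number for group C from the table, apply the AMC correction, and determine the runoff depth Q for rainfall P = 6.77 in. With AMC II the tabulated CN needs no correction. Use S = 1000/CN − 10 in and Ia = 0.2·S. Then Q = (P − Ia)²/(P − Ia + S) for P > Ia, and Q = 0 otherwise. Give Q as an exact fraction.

NRCS table: residential, 1/2-acre lots, soil group C → CN(II) = 80
Average conditions: CN = 80 (no AMC adjustment).
Retention S: 1000/CN − 10 with CN=80.000 → S = 5/2 ≈ 2.500 in
Initial abstraction Ia = S/5 = (5/2)/5 = 1/2 ≈ 0.500 in
Since P=6.770 > Ia=0.500: effective rainfall P−Ia = 627/100 in
Q = (627/100)²/((627/100) + 5/2) = (393129/10000)/(877/100) = 393129/87700 in ≈ 4.483 in

Q = 393129/87700 in ≈ 4.483 in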